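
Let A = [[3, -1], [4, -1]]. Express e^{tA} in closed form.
A has Jordan form J = [[1, 1], [0, 1]] with A = PJP^{-1}, so e^{tA} = P e^{tJ} P^{-1}.

For a Jordan block J_k(λ), e^{tJ_k(λ)} = e^{λt} · (I + tN + t^2 N^2/2! + ... + t^{k-1} N^{k-1}/(k-1)!) where N is the nilpotent superdiagonal part.

Assembling the blocks and conjugating back gives the entries of e^{tA} as shown above.

e^{tA} = [[(2*t + 1)*e^{t}, -t*e^{t}], [4*t*e^{t}, (1 - 2*t)*e^{t}]]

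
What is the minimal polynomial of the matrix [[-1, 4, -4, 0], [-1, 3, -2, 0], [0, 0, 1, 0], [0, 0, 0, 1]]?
The characteristic polynomial factors as (x - 1)^4. The minimal polynomial is ∏(x - λ)^{k_λ} where k_λ is the size of the largest Jordan block at λ.

For λ = 1: rank(A - I) = 1, and the largest Jordan block has size 2 (the smallest k with rank((A - I)^k) = rank((A - I)^(k+1))).

So m_A(x) = (x - 1)^2.

m_A(x) = (x - 1)^2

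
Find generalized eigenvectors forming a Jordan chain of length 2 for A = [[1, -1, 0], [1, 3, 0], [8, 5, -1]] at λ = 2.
v_1 = [[1, -2, -1]]^T, v_2 = [[1, -1, 1]]^T

We seek v_1 ∈ ker((A - 2I)^2) \ ker(A - 2I), then set v_{i+1} = (A - 2I) v_i.

One such chain is v_1 = [[1, -2, -1]]^T, v_2 = [[1, -1, 1]]^T. Check: (A - 2I) v_2 = [[0, 0, 0]]^T = 0.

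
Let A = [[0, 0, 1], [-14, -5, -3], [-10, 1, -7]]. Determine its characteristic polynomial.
χ_A(x) = (x + 4)^3

xI - A = [[x, 0, -1], [14, x + 5, 3], [10, -1, x + 7]].

Expanding det(xI - A) along the first row:
det(xI - A) = + (x)·det([[x + 5, 3], [-1, x + 7]]) - (0)·det([[14, 3], [10, x + 7]]) + (-1)·det([[14, x + 5], [10, -1]]).

Evaluating gives χ_A(x) = x^3 + 12x^2 + 48x + 64 = (x + 4)^3.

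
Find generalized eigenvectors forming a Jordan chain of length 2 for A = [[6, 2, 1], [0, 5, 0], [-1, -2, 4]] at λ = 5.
v_1 = [[0, -2, 3]]^T, v_2 = [[-1, 0, 1]]^T

We seek v_1 ∈ ker((A - 5I)^2) \ ker(A - 5I), then set v_{i+1} = (A - 5I) v_i.

One such chain is v_1 = [[0, -2, 3]]^T, v_2 = [[-1, 0, 1]]^T. Check: (A - 5I) v_2 = [[0, 0, 0]]^T = 0.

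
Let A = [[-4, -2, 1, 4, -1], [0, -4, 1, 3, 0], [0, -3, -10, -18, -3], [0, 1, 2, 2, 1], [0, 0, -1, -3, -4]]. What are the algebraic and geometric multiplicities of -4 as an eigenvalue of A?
algebraic multiplicity 5, geometric multiplicity 2

The characteristic polynomial is (x + 4)^5, so the factor x + 4 appears with exponent 5: the algebraic multiplicity is 5.

rank(A + 4I) = 3, so the eigenspace has dimension 5 - 3 = 2: the geometric multiplicity is 2.

Since 2 < 5, A is not diagonalizable.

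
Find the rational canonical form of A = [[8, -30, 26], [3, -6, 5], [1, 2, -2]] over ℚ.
R = [[0, 0, -2], [1, 0, -2], [0, 1, 0]]

The invariant factors of A (the non-unit diagonal entries of the Smith normal form of xI - A over ℚ[x]) are x^3 + 2x + 2, each dividing the next. The characteristic polynomial is their product, x^3 + 2x + 2.

The rational canonical form is the block-diagonal matrix of companion matrices C(f_i):
R = [[0, 0, -2], [1, 0, -2], [0, 1, 0]].

Note the characteristic polynomial does not split into linear factors over ℚ, so A has no Jordan form over ℚ; the rational canonical form exists over any field.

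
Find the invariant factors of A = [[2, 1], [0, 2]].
The Jordan structure of A has elementary divisors (x - 2)^2. Arranging the block sizes at each eigenvalue in decreasing order and taking row products gives the invariant factors.

Invariant factors (smallest first, each dividing the next): (x - 2)^2.

Check: the last factor (x - 2)^2 is the minimal polynomial, and the product (x - 2)^2 is the characteristic polynomial.

(x - 2)^2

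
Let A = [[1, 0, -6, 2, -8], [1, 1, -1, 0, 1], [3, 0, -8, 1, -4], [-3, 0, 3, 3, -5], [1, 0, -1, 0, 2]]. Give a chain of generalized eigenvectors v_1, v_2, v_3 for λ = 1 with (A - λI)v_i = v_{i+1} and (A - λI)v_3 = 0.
We seek v_1 ∈ ker((A - I)^3) \ ker((A - I)^2), then set v_{i+1} = (A - I) v_i.

One such chain is v_1 = [[0, 0, 0, 1, 0]]^T, v_2 = [[2, 0, 1, 2, 0]]^T, v_3 = [[-2, 1, -1, 1, 1]]^T. Check: (A - I) v_3 = [[0, 0, 0, 0, 0]]^T = 0.

v_1 = [[0, 0, 0, 1, 0]]^T, v_2 = [[2, 0, 1, 2, 0]]^T, v_3 = [[-2, 1, -1, 1, 1]]^T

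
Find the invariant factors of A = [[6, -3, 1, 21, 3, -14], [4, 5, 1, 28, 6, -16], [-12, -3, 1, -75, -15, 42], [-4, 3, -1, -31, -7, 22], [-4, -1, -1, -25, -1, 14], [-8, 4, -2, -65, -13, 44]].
The Jordan structure of A has elementary divisors (x - 2), (x - 4)^3, (x - 4), (x - 6). Arranging the block sizes at each eigenvalue in decreasing order and taking row products gives the invariant factors.

Invariant factors (smallest first, each dividing the next): x - 4, (x - 6)(x - 4)^3(x - 2).

Check: the last factor (x - 6)(x - 4)^3(x - 2) is the minimal polynomial, and the product (x - 6)(x - 4)^4(x - 2) is the characteristic polynomial.

x - 4, (x - 6)(x - 4)^3(x - 2)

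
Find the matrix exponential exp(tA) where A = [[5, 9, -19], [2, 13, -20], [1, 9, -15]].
e^{tA} = [[(t + 1)*e^{4*t}, (e^{9*t} - 1)*e^{-5*t}, (-(t + 2)*e^{9*t} + 2)*e^{-5*t}], [2*t*e^{4*t}, (2*e^{9*t} - 1)*e^{-5*t}, 2*(-(t + 1)*e^{9*t} + 1)*e^{-5*t}], [t*e^{4*t}, (e^{9*t} - 1)*e^{-5*t}, (-(t + 1)*e^{9*t} + 2)*e^{-5*t}]]

A has Jordan form J = [[-5, 0, 0], [0, 4, 1], [0, 0, 4]] with A = PJP^{-1}, so e^{tA} = P e^{tJ} P^{-1}.

For a Jordan block J_k(λ), e^{tJ_k(λ)} = e^{λt} · (I + tN + t^2 N^2/2! + ... + t^{k-1} N^{k-1}/(k-1)!) where N is the nilpotent superdiagonal part.

Assembling the blocks and conjugating back gives the entries of e^{tA} as shown above.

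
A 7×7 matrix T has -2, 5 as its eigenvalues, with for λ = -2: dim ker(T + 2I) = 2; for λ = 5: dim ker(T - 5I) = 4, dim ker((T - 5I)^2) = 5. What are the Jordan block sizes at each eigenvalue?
λ = -2: successive nullity increments [2] count blocks of size ≥ k; block sizes are [1, 1].
λ = 5: successive nullity increments [4, 1] count blocks of size ≥ k; block sizes are [2, 1, 1, 1].

Jordan blocks: (-2, 1), (-2, 1), (5, 2), (5, 1), (5, 1), (5, 1)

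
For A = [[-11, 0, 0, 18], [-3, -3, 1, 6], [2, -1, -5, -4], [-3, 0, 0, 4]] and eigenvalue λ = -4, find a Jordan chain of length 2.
We seek v_1 ∈ ker((A + 4I)^2) \ ker(A + 4I), then set v_{i+1} = (A + 4I) v_i.

One such chain is v_1 = [[0, 0, 1, 0]]^T, v_2 = [[0, 1, -1, 0]]^T. Check: (A + 4I) v_2 = [[0, 0, 0, 0]]^T = 0.

v_1 = [[0, 0, 1, 0]]^T, v_2 = [[0, 1, -1, 0]]^T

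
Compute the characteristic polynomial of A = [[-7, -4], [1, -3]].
xI - A = [[x + 7, 4], [-1, x + 3]].

Expanding det(xI - A) along the first row:
det(xI - A) = + (x + 7)·det([[x + 3]]) - (4)·det([[-1]]).

Evaluating gives χ_A(x) = x^2 + 10x + 25 = (x + 5)^2.

χ_A(x) = (x + 5)^2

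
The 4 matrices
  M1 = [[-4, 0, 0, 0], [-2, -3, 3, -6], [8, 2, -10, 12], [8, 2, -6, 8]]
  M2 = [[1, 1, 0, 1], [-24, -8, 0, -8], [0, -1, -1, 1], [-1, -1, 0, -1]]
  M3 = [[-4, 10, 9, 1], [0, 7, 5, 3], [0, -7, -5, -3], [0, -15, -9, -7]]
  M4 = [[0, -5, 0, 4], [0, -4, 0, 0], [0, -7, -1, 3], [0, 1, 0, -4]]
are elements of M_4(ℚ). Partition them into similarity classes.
Characteristic polynomials: χ_{M1} = x(x + 1)(x + 4)^2, χ_{M2} = x(x + 1)(x + 4)^2, χ_{M3} = x(x + 1)(x + 4)^2, χ_{M4} = x(x + 1)(x + 4)^2.

{M1}: invariant factors x + 4, x(x + 1)(x + 4).

{M2, M3, M4}: invariant factors x(x + 1)(x + 4)^2.

Matrices are similar if and only if their invariant-factor lists agree; the partition into similarity classes is {M1}, {M2, M3, M4}.

2 classes: {M1}, {M2, M3, M4}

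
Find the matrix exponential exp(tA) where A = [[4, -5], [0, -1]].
A has Jordan form J = [[-1, 0], [0, 4]] with A = PJP^{-1}, so e^{tA} = P e^{tJ} P^{-1}.

For a Jordan block J_k(λ), e^{tJ_k(λ)} = e^{λt} · (I + tN + t^2 N^2/2! + ... + t^{k-1} N^{k-1}/(k-1)!) where N is the nilpotent superdiagonal part.

Assembling the blocks and conjugating back gives the entries of e^{tA} as shown above.

e^{tA} = [[e^{4*t}, (1 - e^{5*t})*e^{-t}], [0, e^{-t}]]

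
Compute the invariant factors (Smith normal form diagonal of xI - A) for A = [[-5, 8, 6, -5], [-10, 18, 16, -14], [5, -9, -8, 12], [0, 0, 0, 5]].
x^2(x - 5)^2

The Jordan structure of A has elementary divisors x^2, (x - 5)^2. Arranging the block sizes at each eigenvalue in decreasing order and taking row products gives the invariant factors.

Invariant factors (smallest first, each dividing the next): x^2(x - 5)^2.

Check: the last factor x^2(x - 5)^2 is the minimal polynomial, and the product x^2(x - 5)^2 is the characteristic polynomial.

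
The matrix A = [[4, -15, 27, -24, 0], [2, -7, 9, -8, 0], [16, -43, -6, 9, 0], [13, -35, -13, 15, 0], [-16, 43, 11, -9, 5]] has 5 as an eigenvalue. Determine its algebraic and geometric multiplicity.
algebraic multiplicity 3, geometric multiplicity 2

The characteristic polynomial is (x - 5)^3(x + 2)^2, so the factor x - 5 appears with exponent 3: the algebraic multiplicity is 3.

rank(A - 5I) = 3, so the eigenspace has dimension 5 - 3 = 2: the geometric multiplicity is 2.

Since 2 < 3, A is not diagonalizable.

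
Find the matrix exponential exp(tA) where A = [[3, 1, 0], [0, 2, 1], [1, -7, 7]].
A has Jordan form J = [[4, 1, 0], [0, 4, 1], [0, 0, 4]] with A = PJP^{-1}, so e^{tA} = P e^{tJ} P^{-1}.

For a Jordan block J_k(λ), e^{tJ_k(λ)} = e^{λt} · (I + tN + t^2 N^2/2! + ... + t^{k-1} N^{k-1}/(k-1)!) where N is the nilpotent superdiagonal part.

Assembling the blocks and conjugating back gives the entries of e^{tA} as shown above.

e^{tA} = [[(t^2/2 - t + 1)*e^{4*t}, t*(2 - 3*t)*e^{4*t}/2, t^2*e^{4*t}/2], [t^2*e^{4*t}/2, (-3*t^2 - 4*t + 2)*e^{4*t}/2, t*(t + 2)*e^{4*t}/2], [t*(t + 1)*e^{4*t}, t*(-3*t - 7)*e^{4*t}, (t^2 + 3*t + 1)*e^{4*t}]]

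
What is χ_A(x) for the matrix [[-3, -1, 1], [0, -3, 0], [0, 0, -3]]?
xI - A = [[x + 3, 1, -1], [0, x + 3, 0], [0, 0, x + 3]].

Expanding det(xI - A) along the first row:
det(xI - A) = + (x + 3)·det([[x + 3, 0], [0, x + 3]]) - (1)·det([[0, 0], [0, x + 3]]) + (-1)·det([[0, x + 3], [0, 0]]).

Evaluating gives χ_A(x) = x^3 + 9x^2 + 27x + 27 = (x + 3)^3.

χ_A(x) = (x + 3)^3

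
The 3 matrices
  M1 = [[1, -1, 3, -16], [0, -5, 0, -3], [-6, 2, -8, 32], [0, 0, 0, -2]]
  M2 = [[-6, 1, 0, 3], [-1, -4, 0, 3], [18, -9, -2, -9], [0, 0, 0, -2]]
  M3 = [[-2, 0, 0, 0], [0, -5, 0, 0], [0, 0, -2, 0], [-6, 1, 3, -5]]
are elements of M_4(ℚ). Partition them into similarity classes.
Characteristic polynomials: χ_{M1} = (x + 2)^2(x + 5)^2, χ_{M2} = (x + 2)^2(x + 5)^2, χ_{M3} = (x + 2)^2(x + 5)^2.

{M1, M2, M3}: invariant factors x + 2, (x + 2)(x + 5)^2.

Matrices are similar if and only if their invariant-factor lists agree; the partition into similarity classes is {M1, M2, M3}.

1 class: {M1, M2, M3}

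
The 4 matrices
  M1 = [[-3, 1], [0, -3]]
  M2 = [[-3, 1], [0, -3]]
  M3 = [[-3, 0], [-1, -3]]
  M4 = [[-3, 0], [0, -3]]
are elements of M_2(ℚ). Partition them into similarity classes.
Characteristic polynomials: χ_{M1} = (x + 3)^2, χ_{M2} = (x + 3)^2, χ_{M3} = (x + 3)^2, χ_{M4} = (x + 3)^2.

{M1, M2, M3}: invariant factors (x + 3)^2.

{M4}: invariant factors x + 3, x + 3.

Matrices are similar if and only if their invariant-factor lists agree; the partition into similarity classes is {M1, M2, M3}, {M4}.

2 classes: {M1, M2, M3}, {M4}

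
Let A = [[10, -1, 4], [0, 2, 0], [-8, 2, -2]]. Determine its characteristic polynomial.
χ_A(x) = (x - 6)(x - 2)^2

xI - A = [[x - 10, 1, -4], [0, x - 2, 0], [8, -2, x + 2]].

Expanding det(xI - A) along the first row:
det(xI - A) = + (x - 10)·det([[x - 2, 0], [-2, x + 2]]) - (1)·det([[0, 0], [8, x + 2]]) + (-4)·det([[0, x - 2], [8, -2]]).

Evaluating gives χ_A(x) = x^3 - 10x^2 + 28x - 24 = (x - 6)(x - 2)^2.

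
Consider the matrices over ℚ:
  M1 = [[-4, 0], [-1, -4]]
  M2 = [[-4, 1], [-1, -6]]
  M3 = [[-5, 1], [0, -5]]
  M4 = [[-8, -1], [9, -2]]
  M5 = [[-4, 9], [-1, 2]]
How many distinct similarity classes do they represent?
Characteristic polynomials: χ_{M1} = (x + 4)^2, χ_{M2} = (x + 5)^2, χ_{M3} = (x + 5)^2, χ_{M4} = (x + 5)^2, χ_{M5} = (x + 1)^2.

{M1}: invariant factors (x + 4)^2.

{M2, M3, M4}: invariant factors (x + 5)^2.

{M5}: invariant factors (x + 1)^2.

Matrices are similar if and only if their invariant-factor lists agree; the partition into similarity classes is {M1}, {M2, M3, M4}, {M5}.

3 classes: {M1}, {M2, M3, M4}, {M5}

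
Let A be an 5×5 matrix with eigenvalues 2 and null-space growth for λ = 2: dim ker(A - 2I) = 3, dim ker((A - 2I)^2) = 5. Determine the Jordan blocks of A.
Jordan blocks: (2, 2), (2, 2), (2, 1)

λ = 2: successive nullity increments [3, 2] count blocks of size ≥ k; block sizes are [2, 2, 1].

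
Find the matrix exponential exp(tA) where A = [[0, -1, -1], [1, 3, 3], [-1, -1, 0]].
A has Jordan form J = [[1, 1, 0], [0, 1, 1], [0, 0, 1]] with A = PJP^{-1}, so e^{tA} = P e^{tJ} P^{-1}.

For a Jordan block J_k(λ), e^{tJ_k(λ)} = e^{λt} · (I + tN + t^2 N^2/2! + ... + t^{k-1} N^{k-1}/(k-1)!) where N is the nilpotent superdiagonal part.

Assembling the blocks and conjugating back gives the entries of e^{tA} as shown above.

e^{tA} = [[(t^2/2 - t + 1)*e^{t}, -t*e^{t}, t*(-t - 2)*e^{t}/2], [t*(1 - t)*e^{t}, (2*t + 1)*e^{t}, t*(t + 3)*e^{t}], [t*(t - 2)*e^{t}/2, -t*e^{t}, (-t^2/2 - t + 1)*e^{t}]]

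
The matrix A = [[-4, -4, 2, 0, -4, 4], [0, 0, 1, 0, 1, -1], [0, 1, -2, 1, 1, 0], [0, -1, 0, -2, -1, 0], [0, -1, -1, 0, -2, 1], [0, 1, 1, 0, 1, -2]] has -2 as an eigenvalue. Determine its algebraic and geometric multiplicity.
algebraic multiplicity 3, geometric multiplicity 1

The characteristic polynomial is (x + 1)^2(x + 2)^3(x + 4), so the factor x + 2 appears with exponent 3: the algebraic multiplicity is 3.

rank(A + 2I) = 5, so the eigenspace has dimension 6 - 5 = 1: the geometric multiplicity is 1.

Since 1 < 3, A is not diagonalizable.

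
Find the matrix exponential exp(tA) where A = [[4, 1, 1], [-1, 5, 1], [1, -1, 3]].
e^{tA} = [[e^{4*t}, t*e^{4*t}, t*e^{4*t}], [-t*e^{4*t}, (-t^2/2 + t + 1)*e^{4*t}, t*(2 - t)*e^{4*t}/2], [t*e^{4*t}, t*(t - 2)*e^{4*t}/2, (t^2/2 - t + 1)*e^{4*t}]]

A has Jordan form J = [[4, 1, 0], [0, 4, 1], [0, 0, 4]] with A = PJP^{-1}, so e^{tA} = P e^{tJ} P^{-1}.

For a Jordan block J_k(λ), e^{tJ_k(λ)} = e^{λt} · (I + tN + t^2 N^2/2! + ... + t^{k-1} N^{k-1}/(k-1)!) where N is the nilpotent superdiagonal part.

Assembling the blocks and conjugating back gives the entries of e^{tA} as shown above.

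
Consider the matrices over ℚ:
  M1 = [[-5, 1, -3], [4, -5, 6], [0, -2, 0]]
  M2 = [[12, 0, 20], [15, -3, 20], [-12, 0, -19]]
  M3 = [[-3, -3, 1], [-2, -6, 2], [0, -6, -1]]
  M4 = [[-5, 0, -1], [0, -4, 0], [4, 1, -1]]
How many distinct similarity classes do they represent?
Characteristic polynomials: χ_{M1} = (x + 3)^2(x + 4), χ_{M2} = (x + 3)^2(x + 4), χ_{M3} = (x + 3)^2(x + 4), χ_{M4} = (x + 3)^2(x + 4).

{M1, M3, M4}: invariant factors (x + 3)^2(x + 4).

{M2}: invariant factors x + 3, (x + 3)(x + 4).

Matrices are similar if and only if their invariant-factor lists agree; the partition into similarity classes is {M1, M3, M4}, {M2}.

2 classes: {M1, M3, M4}, {M2}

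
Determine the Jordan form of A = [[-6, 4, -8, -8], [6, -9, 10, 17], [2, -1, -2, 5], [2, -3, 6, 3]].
J = [[-4, 1, 0, 0], [0, -4, 0, 0], [0, 0, -4, 0], [0, 0, 0, -2]]

The characteristic polynomial is det(xI - A) = (x + 2)(x + 4)^3, so the eigenvalues are -4 (algebraic multiplicity 3), -2 (algebraic multiplicity 1).

For λ = -4: rank(A + 4I) = 2, rank((A + 4I)^2) = 1. The eigenspace has dimension 4 - 2 = 2, so there are 2 Jordan blocks; the rank sequence gives block sizes [2, 1].

For λ = -2: algebraic multiplicity 1 gives one 1×1 block.

Assembling the blocks gives the Jordan form J above.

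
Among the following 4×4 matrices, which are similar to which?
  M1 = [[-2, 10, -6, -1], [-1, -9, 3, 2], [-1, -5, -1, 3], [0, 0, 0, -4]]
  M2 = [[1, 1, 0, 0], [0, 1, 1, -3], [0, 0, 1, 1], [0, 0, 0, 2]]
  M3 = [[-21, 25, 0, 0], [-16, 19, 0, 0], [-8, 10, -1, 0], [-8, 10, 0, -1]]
3 classes: {M1}, {M2}, {M3}

Characteristic polynomials: χ_{M1} = (x + 4)^4, χ_{M2} = (x - 2)(x - 1)^3, χ_{M3} = (x + 1)^4.

{M1}: invariant factors (x + 4)^2, (x + 4)^2.

{M2}: invariant factors (x - 2)(x - 1)^3.

{M3}: invariant factors x + 1, x + 1, (x + 1)^2.

Matrices are similar if and only if their invariant-factor lists agree; the partition into similarity classes is {M1}, {M2}, {M3}.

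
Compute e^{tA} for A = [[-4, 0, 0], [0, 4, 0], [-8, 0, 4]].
A has Jordan form J = [[-4, 0, 0], [0, 4, 0], [0, 0, 4]] with A = PJP^{-1}, so e^{tA} = P e^{tJ} P^{-1}.

For a Jordan block J_k(λ), e^{tJ_k(λ)} = e^{λt} · (I + tN + t^2 N^2/2! + ... + t^{k-1} N^{k-1}/(k-1)!) where N is the nilpotent superdiagonal part.

Assembling the blocks and conjugating back gives the entries of e^{tA} as shown above.

e^{tA} = [[e^{-4*t}, 0, 0], [0, e^{4*t}, 0], [-2*sinh(4*t), 0, e^{4*t}]]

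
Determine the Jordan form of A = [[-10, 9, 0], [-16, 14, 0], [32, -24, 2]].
The characteristic polynomial is det(xI - A) = (x - 2)^3, so the eigenvalues are 2 (algebraic multiplicity 3).

For λ = 2: rank(A - 2I) = 1, rank((A - 2I)^2) = 0. The eigenspace has dimension 3 - 1 = 2, so there are 2 Jordan blocks; the rank sequence gives block sizes [2, 1].

Assembling the blocks gives the Jordan form J above.

J = [[2, 1, 0], [0, 2, 0], [0, 0, 2]]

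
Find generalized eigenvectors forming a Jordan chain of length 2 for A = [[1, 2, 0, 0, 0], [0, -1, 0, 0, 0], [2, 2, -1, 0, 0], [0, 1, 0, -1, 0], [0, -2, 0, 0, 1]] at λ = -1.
We seek v_1 ∈ ker((A + I)^2) \ ker(A + I), then set v_{i+1} = (A + I) v_i.

One such chain is v_1 = [[-1, 1, -1, -3, 1]]^T, v_2 = [[0, 0, 0, 1, 0]]^T. Check: (A + I) v_2 = [[0, 0, 0, 0, 0]]^T = 0.

v_1 = [[-1, 1, -1, -3, 1]]^T, v_2 = [[0, 0, 0, 1, 0]]^T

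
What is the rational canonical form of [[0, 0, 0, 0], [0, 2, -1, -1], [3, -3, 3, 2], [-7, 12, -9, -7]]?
R = [[0, 0, 0, 0], [1, 0, 0, 0], [0, 1, 0, 2], [0, 0, 1, -2]]

The invariant factors of A (the non-unit diagonal entries of the Smith normal form of xI - A over ℚ[x]) are x^2(x^2 + 2x - 2), each dividing the next. The characteristic polynomial is their product, x^2(x^2 + 2x - 2).

The rational canonical form is the block-diagonal matrix of companion matrices C(f_i):
R = [[0, 0, 0, 0], [1, 0, 0, 0], [0, 1, 0, 2], [0, 0, 1, -2]].

Note the characteristic polynomial does not split into linear factors over ℚ, so A has no Jordan form over ℚ; the rational canonical form exists over any field.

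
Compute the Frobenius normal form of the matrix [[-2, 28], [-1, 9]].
The invariant factors of A (the non-unit diagonal entries of the Smith normal form of xI - A over ℚ[x]) are (x - 5)(x - 2), each dividing the next. The characteristic polynomial is their product, (x - 5)(x - 2).

The rational canonical form is the block-diagonal matrix of companion matrices C(f_i):
R = [[0, -10], [1, 7]].

R = [[0, -10], [1, 7]]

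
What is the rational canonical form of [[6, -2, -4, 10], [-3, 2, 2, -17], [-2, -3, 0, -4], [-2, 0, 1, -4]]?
R = [[0, 0, 0, 20], [1, 0, 0, -21], [0, 1, 0, 4], [0, 0, 1, 4]]

The invariant factors of A (the non-unit diagonal entries of the Smith normal form of xI - A over ℚ[x]) are (x - 4)(x^3 - 4x + 5), each dividing the next. The characteristic polynomial is their product, (x - 4)(x^3 - 4x + 5).

The rational canonical form is the block-diagonal matrix of companion matrices C(f_i):
R = [[0, 0, 0, 20], [1, 0, 0, -21], [0, 1, 0, 4], [0, 0, 1, 4]].

Note the characteristic polynomial does not split into linear factors over ℚ, so A has no Jordan form over ℚ; the rational canonical form exists over any field.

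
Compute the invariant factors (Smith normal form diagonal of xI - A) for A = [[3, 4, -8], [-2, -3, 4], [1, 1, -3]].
x + 1, (x + 1)^2

The Jordan structure of A has elementary divisors (x + 1)^2, (x + 1). Arranging the block sizes at each eigenvalue in decreasing order and taking row products gives the invariant factors.

Invariant factors (smallest first, each dividing the next): x + 1, (x + 1)^2.

Check: the last factor (x + 1)^2 is the minimal polynomial, and the product (x + 1)^3 is the characteristic polynomial.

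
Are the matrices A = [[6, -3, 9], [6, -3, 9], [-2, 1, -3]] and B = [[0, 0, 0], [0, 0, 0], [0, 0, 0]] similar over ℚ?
No.

Both have characteristic polynomial x^3, but the minimal polynomial of A is x^2 while the minimal polynomial of B is x. The minimal polynomial is a similarity invariant, so A and B are not similar.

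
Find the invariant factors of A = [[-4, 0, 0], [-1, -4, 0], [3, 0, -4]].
The Jordan structure of A has elementary divisors (x + 4)^2, (x + 4). Arranging the block sizes at each eigenvalue in decreasing order and taking row products gives the invariant factors.

Invariant factors (smallest first, each dividing the next): x + 4, (x + 4)^2.

Check: the last factor (x + 4)^2 is the minimal polynomial, and the product (x + 4)^3 is the characteristic polynomial.

x + 4, (x + 4)^2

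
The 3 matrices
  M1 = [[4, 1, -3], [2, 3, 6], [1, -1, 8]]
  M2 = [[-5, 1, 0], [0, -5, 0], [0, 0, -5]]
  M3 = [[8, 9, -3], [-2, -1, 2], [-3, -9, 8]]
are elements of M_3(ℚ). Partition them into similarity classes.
Characteristic polynomials: χ_{M1} = (x - 5)^3, χ_{M2} = (x + 5)^3, χ_{M3} = (x - 5)^3.

{M1, M3}: invariant factors x - 5, (x - 5)^2.

{M2}: invariant factors x + 5, (x + 5)^2.

Matrices are similar if and only if their invariant-factor lists agree; the partition into similarity classes is {M1, M3}, {M2}.

2 classes: {M1, M3}, {M2}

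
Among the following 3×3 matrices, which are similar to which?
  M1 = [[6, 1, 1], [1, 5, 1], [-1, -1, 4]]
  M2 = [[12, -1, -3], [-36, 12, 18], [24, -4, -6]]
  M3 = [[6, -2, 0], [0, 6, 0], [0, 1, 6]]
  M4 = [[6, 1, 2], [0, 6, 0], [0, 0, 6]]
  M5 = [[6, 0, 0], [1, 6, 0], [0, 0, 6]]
2 classes: {M1}, {M2, M3, M4, M5}

Characteristic polynomials: χ_{M1} = (x - 5)^3, χ_{M2} = (x - 6)^3, χ_{M3} = (x - 6)^3, χ_{M4} = (x - 6)^3, χ_{M5} = (x - 6)^3.

{M1}: invariant factors (x - 5)^3.

{M2, M3, M4, M5}: invariant factors x - 6, (x - 6)^2.

Matrices are similar if and only if their invariant-factor lists agree; the partition into similarity classes is {M1}, {M2, M3, M4, M5}.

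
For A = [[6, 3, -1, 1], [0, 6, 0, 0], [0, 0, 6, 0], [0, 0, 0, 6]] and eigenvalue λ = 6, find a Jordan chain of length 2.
We seek v_1 ∈ ker((A - 6I)^2) \ ker(A - 6I), then set v_{i+1} = (A - 6I) v_i.

One such chain is v_1 = [[0, 1, 1, -1]]^T, v_2 = [[1, 0, 0, 0]]^T. Check: (A - 6I) v_2 = [[0, 0, 0, 0]]^T = 0.

v_1 = [[0, 1, 1, -1]]^T, v_2 = [[1, 0, 0, 0]]^T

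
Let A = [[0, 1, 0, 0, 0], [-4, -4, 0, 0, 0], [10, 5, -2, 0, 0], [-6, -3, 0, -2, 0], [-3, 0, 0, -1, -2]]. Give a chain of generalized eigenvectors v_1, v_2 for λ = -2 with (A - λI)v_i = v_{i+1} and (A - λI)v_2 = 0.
v_1 = [[0, 1, -2, 0, 0]]^T, v_2 = [[1, -2, 5, -3, 0]]^T

We seek v_1 ∈ ker((A + 2I)^2) \ ker(A + 2I), then set v_{i+1} = (A + 2I) v_i.

One such chain is v_1 = [[0, 1, -2, 0, 0]]^T, v_2 = [[1, -2, 5, -3, 0]]^T. Check: (A + 2I) v_2 = [[0, 0, 0, 0, 0]]^T = 0.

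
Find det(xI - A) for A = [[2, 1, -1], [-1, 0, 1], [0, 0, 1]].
xI - A = [[x - 2, -1, 1], [1, x, -1], [0, 0, x - 1]].

Expanding det(xI - A) along the first row:
det(xI - A) = + (x - 2)·det([[x, -1], [0, x - 1]]) - (-1)·det([[1, -1], [0, x - 1]]) + (1)·det([[1, x], [0, 0]]).

Evaluating gives χ_A(x) = x^3 - 3x^2 + 3x - 1 = (x - 1)^3.

χ_A(x) = (x - 1)^3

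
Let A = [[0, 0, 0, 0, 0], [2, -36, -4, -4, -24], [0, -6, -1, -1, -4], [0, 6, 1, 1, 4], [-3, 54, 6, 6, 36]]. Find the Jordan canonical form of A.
The characteristic polynomial is det(xI - A) = x^5, so the eigenvalues are 0 (algebraic multiplicity 5).

For λ = 0: rank(A) = 2, rank(A^2) = 0. The eigenspace has dimension 5 - 2 = 3, so there are 3 Jordan blocks; the rank sequence gives block sizes [2, 2, 1].

Assembling the blocks gives the Jordan form J above.

J = [[0, 1, 0, 0, 0], [0, 0, 0, 0, 0], [0, 0, 0, 1, 0], [0, 0, 0, 0, 0], [0, 0, 0, 0, 0]]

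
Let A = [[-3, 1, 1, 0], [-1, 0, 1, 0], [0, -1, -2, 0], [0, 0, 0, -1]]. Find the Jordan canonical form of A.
The characteristic polynomial is det(xI - A) = (x + 1)^2(x + 2)^2, so the eigenvalues are -2 (algebraic multiplicity 2), -1 (algebraic multiplicity 2).

For λ = -2: rank(A + 2I) = 3, rank((A + 2I)^2) = 2. The eigenspace has dimension 4 - 3 = 1, so there is 1 Jordan block; the rank sequence gives block sizes [2].

For λ = -1: rank(A + I) = 2. The eigenspace has dimension 4 - 2 = 2, so there are 2 Jordan blocks; the rank sequence gives block sizes [1, 1].

Assembling the blocks gives the Jordan form J above.

J = [[-2, 1, 0, 0], [0, -2, 0, 0], [0, 0, -1, 0], [0, 0, 0, -1]]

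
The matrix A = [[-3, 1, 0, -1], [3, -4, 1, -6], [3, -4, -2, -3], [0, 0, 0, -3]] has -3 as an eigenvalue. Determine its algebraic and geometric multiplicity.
The characteristic polynomial is (x + 3)^4, so the factor x + 3 appears with exponent 4: the algebraic multiplicity is 4.

rank(A + 3I) = 2, so the eigenspace has dimension 4 - 2 = 2: the geometric multiplicity is 2.

Since 2 < 4, A is not diagonalizable.

algebraic multiplicity 4, geometric multiplicity 2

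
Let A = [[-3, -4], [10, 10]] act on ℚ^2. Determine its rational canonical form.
R = [[0, -10], [1, 7]]

The invariant factors of A (the non-unit diagonal entries of the Smith normal form of xI - A over ℚ[x]) are (x - 5)(x - 2), each dividing the next. The characteristic polynomial is their product, (x - 5)(x - 2).

The rational canonical form is the block-diagonal matrix of companion matrices C(f_i):
R = [[0, -10], [1, 7]].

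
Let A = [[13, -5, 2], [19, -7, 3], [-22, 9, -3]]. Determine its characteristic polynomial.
xI - A = [[x - 13, 5, -2], [-19, x + 7, -3], [22, -9, x + 3]].

Expanding det(xI - A) along the first row:
det(xI - A) = + (x - 13)·det([[x + 7, -3], [-9, x + 3]]) - (5)·det([[-19, -3], [22, x + 3]]) + (-2)·det([[-19, x + 7], [22, -9]]).

Evaluating gives χ_A(x) = x^3 - 3x^2 + 3x - 1 = (x - 1)^3.

χ_A(x) = (x - 1)^3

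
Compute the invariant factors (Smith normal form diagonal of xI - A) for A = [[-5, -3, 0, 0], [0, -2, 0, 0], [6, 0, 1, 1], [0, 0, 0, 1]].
(x - 1)^2(x + 2)(x + 5)

The Jordan structure of A has elementary divisors (x + 5), (x + 2), (x - 1)^2. Arranging the block sizes at each eigenvalue in decreasing order and taking row products gives the invariant factors.

Invariant factors (smallest first, each dividing the next): (x - 1)^2(x + 2)(x + 5).

Check: the last factor (x - 1)^2(x + 2)(x + 5) is the minimal polynomial, and the product (x - 1)^2(x + 2)(x + 5) is the characteristic polynomial.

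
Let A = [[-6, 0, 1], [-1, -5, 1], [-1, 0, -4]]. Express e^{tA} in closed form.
A has Jordan form J = [[-5, 1, 0], [0, -5, 0], [0, 0, -5]] with A = PJP^{-1}, so e^{tA} = P e^{tJ} P^{-1}.

For a Jordan block J_k(λ), e^{tJ_k(λ)} = e^{λt} · (I + tN + t^2 N^2/2! + ... + t^{k-1} N^{k-1}/(k-1)!) where N is the nilpotent superdiagonal part.

Assembling the blocks and conjugating back gives the entries of e^{tA} as shown above.

e^{tA} = [[(1 - t)*e^{-5*t}, 0, t*e^{-5*t}], [-t*e^{-5*t}, e^{-5*t}, t*e^{-5*t}], [-t*e^{-5*t}, 0, (t + 1)*e^{-5*t}]]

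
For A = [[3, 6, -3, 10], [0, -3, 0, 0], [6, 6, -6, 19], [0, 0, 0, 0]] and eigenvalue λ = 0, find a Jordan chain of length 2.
v_1 = [[-2, 0, 1, 1]]^T, v_2 = [[1, 0, 1, 0]]^T

We seek v_1 ∈ ker(A^2) \ ker(A), then set v_{i+1} = A v_i.

One such chain is v_1 = [[-2, 0, 1, 1]]^T, v_2 = [[1, 0, 1, 0]]^T. Check: A v_2 = [[0, 0, 0, 0]]^T = 0.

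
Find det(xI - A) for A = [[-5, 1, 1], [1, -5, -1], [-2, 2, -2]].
χ_A(x) = (x + 4)^3

xI - A = [[x + 5, -1, -1], [-1, x + 5, 1], [2, -2, x + 2]].

Expanding det(xI - A) along the first row:
det(xI - A) = + (x + 5)·det([[x + 5, 1], [-2, x + 2]]) - (-1)·det([[-1, 1], [2, x + 2]]) + (-1)·det([[-1, x + 5], [2, -2]]).

Evaluating gives χ_A(x) = x^3 + 12x^2 + 48x + 64 = (x + 4)^3.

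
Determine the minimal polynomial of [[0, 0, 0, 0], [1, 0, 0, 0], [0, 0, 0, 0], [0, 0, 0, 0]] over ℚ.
m_A(x) = x^2

The characteristic polynomial factors as x^4. The minimal polynomial is ∏(x - λ)^{k_λ} where k_λ is the size of the largest Jordan block at λ.

For λ = 0: rank(A) = 1, and the largest Jordan block has size 2 (the smallest k with rank(A^k) = rank(A^(k+1))).

So m_A(x) = x^2.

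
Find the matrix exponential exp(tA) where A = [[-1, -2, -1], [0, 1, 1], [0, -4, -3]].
e^{tA} = [[e^{-t}, -2*t*e^{-t}, -t*e^{-t}], [0, (2*t + 1)*e^{-t}, t*e^{-t}], [0, -4*t*e^{-t}, (1 - 2*t)*e^{-t}]]

A has Jordan form J = [[-1, 1, 0], [0, -1, 0], [0, 0, -1]] with A = PJP^{-1}, so e^{tA} = P e^{tJ} P^{-1}.

For a Jordan block J_k(λ), e^{tJ_k(λ)} = e^{λt} · (I + tN + t^2 N^2/2! + ... + t^{k-1} N^{k-1}/(k-1)!) where N is the nilpotent superdiagonal part.

Assembling the blocks and conjugating back gives the entries of e^{tA} as shown above.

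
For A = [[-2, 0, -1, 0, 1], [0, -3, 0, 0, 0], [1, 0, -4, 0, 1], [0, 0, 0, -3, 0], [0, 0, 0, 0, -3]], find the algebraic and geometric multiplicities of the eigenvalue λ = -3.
algebraic multiplicity 5, geometric multiplicity 4

The characteristic polynomial is (x + 3)^5, so the factor x + 3 appears with exponent 5: the algebraic multiplicity is 5.

rank(A + 3I) = 1, so the eigenspace has dimension 5 - 1 = 4: the geometric multiplicity is 4.

Since 4 < 5, A is not diagonalizable.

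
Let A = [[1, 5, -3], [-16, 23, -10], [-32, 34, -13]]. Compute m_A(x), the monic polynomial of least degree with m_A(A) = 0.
The characteristic polynomial factors as (x - 5)^2(x - 1). The minimal polynomial is ∏(x - λ)^{k_λ} where k_λ is the size of the largest Jordan block at λ.

For λ = 1: rank(A - I) = 2, and the largest Jordan block has size 1 (the smallest k with rank((A - I)^k) = rank((A - I)^(k+1))).
For λ = 5: rank(A - 5I) = 2, and the largest Jordan block has size 2 (the smallest k with rank((A - 5I)^k) = rank((A - 5I)^(k+1))).

So m_A(x) = (x - 5)^2(x - 1).

m_A(x) = (x - 5)^2(x - 1)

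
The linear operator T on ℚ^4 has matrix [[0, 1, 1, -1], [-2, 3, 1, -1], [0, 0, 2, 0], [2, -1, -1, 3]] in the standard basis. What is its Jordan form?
The characteristic polynomial is det(xI - A) = (x - 2)^4, so the eigenvalues are 2 (algebraic multiplicity 4).

For λ = 2: rank(A - 2I) = 1, rank((A - 2I)^2) = 0. The eigenspace has dimension 4 - 1 = 3, so there are 3 Jordan blocks; the rank sequence gives block sizes [2, 1, 1].

Assembling the blocks gives the Jordan form J above.

J = [[2, 1, 0, 0], [0, 2, 0, 0], [0, 0, 2, 0], [0, 0, 0, 2]]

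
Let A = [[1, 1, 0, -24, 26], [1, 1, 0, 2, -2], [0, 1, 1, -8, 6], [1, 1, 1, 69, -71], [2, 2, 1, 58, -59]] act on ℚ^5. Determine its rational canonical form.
R = [[0, 0, 0, 0, 0], [1, 0, 0, 0, 0], [0, 1, 0, 0, 75], [0, 0, 1, 0, -55], [0, 0, 0, 1, 13]]

The invariant factors of A (the non-unit diagonal entries of the Smith normal form of xI - A over ℚ[x]) are x^2(x - 5)^2(x - 3), each dividing the next. The characteristic polynomial is their product, x^2(x - 5)^2(x - 3).

The rational canonical form is the block-diagonal matrix of companion matrices C(f_i):
R = [[0, 0, 0, 0, 0], [1, 0, 0, 0, 0], [0, 1, 0, 0, 75], [0, 0, 1, 0, -55], [0, 0, 0, 1, 13]].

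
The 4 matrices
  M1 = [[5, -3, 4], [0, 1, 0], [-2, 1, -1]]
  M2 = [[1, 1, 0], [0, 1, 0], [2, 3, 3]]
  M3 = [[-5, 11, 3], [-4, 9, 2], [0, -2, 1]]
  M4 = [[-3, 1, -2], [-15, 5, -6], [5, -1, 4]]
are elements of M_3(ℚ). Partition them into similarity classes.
Characteristic polynomials: χ_{M1} = (x - 3)(x - 1)^2, χ_{M2} = (x - 3)(x - 1)^2, χ_{M3} = (x - 3)(x - 1)^2, χ_{M4} = (x - 2)^3.

{M1, M2, M3}: invariant factors (x - 3)(x - 1)^2.

{M4}: invariant factors x - 2, (x - 2)^2.

Matrices are similar if and only if their invariant-factor lists agree; the partition into similarity classes is {M1, M2, M3}, {M4}.

2 classes: {M1, M2, M3}, {M4}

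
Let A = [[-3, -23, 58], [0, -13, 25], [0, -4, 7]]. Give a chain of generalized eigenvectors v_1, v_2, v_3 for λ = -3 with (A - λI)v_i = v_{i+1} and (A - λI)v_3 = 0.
v_1 = [[7, 2, 1]]^T, v_2 = [[12, 5, 2]]^T, v_3 = [[1, 0, 0]]^T

We seek v_1 ∈ ker((A + 3I)^3) \ ker((A + 3I)^2), then set v_{i+1} = (A + 3I) v_i.

One such chain is v_1 = [[7, 2, 1]]^T, v_2 = [[12, 5, 2]]^T, v_3 = [[1, 0, 0]]^T. Check: (A + 3I) v_3 = [[0, 0, 0]]^T = 0.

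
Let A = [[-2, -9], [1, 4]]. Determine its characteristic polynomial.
χ_A(x) = (x - 1)^2

xI - A = [[x + 2, 9], [-1, x - 4]].

Expanding det(xI - A) along the first row:
det(xI - A) = + (x + 2)·det([[x - 4]]) - (9)·det([[-1]]).

Evaluating gives χ_A(x) = x^2 - 2x + 1 = (x - 1)^2.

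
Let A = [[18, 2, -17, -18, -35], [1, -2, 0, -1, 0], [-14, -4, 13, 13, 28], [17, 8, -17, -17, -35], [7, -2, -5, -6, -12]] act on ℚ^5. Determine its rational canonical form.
The invariant factors of A (the non-unit diagonal entries of the Smith normal form of xI - A over ℚ[x]) are x^2 + x + 4, (x - 2)(x^2 + x + 4), each dividing the next. The characteristic polynomial is their product, (x - 2)(x^2 + x + 4)^2.

The rational canonical form is the block-diagonal matrix of companion matrices C(f_i):
R = [[0, -4, 0, 0, 0], [1, -1, 0, 0, 0], [0, 0, 0, 0, 8], [0, 0, 1, 0, -2], [0, 0, 0, 1, 1]].

Note the characteristic polynomial does not split into linear factors over ℚ, so A has no Jordan form over ℚ; the rational canonical form exists over any field.

R = [[0, -4, 0, 0, 0], [1, -1, 0, 0, 0], [0, 0, 0, 0, 8], [0, 0, 1, 0, -2], [0, 0, 0, 1, 1]]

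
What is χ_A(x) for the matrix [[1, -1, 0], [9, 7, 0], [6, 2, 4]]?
χ_A(x) = (x - 4)^3

xI - A = [[x - 1, 1, 0], [-9, x - 7, 0], [-6, -2, x - 4]].

Expanding det(xI - A) along the first row:
det(xI - A) = + (x - 1)·det([[x - 7, 0], [-2, x - 4]]) - (1)·det([[-9, 0], [-6, x - 4]]) + (0)·det([[-9, x - 7], [-6, -2]]).

Evaluating gives χ_A(x) = x^3 - 12x^2 + 48x - 64 = (x - 4)^3.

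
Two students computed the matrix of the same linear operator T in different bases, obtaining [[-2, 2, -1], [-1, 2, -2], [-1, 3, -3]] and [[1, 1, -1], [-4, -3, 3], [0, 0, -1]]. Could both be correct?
Two matrices over a field are similar if and only if they have the same invariant factors.

Both A and B have characteristic polynomial (x + 1)^3 and minimal polynomial (x + 1)^3. Computing further, both have invariant factors (x + 1)^3. Hence A and B are similar.

Yes.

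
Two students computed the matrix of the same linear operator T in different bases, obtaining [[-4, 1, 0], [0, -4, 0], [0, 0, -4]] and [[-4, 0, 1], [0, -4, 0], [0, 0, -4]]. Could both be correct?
Two matrices over a field are similar if and only if they have the same invariant factors.

Both A and B have characteristic polynomial (x + 4)^3 and minimal polynomial (x + 4)^2. Computing further, both have invariant factors x + 4, (x + 4)^2. Hence A and B are similar.

Yes.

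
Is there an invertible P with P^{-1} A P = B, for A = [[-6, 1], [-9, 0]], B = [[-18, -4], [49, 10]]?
trace(A) = -6 but trace(B) = -8. The trace is a similarity invariant, so A and B are not similar.

No.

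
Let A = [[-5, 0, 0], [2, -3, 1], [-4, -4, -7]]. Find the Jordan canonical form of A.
The characteristic polynomial is det(xI - A) = (x + 5)^3, so the eigenvalues are -5 (algebraic multiplicity 3).

For λ = -5: rank(A + 5I) = 1, rank((A + 5I)^2) = 0. The eigenspace has dimension 3 - 1 = 2, so there are 2 Jordan blocks; the rank sequence gives block sizes [2, 1].

Assembling the blocks gives the Jordan form J above.

J = [[-5, 1, 0], [0, -5, 0], [0, 0, -5]]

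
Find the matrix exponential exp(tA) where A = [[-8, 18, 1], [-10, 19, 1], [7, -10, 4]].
e^{tA} = [[(-2*t^2 - 13*t + 1)*e^{5*t}, 2*t*(2*t + 9)*e^{5*t}, t*(2*t + 1)*e^{5*t}], [t*(-3*t - 20)*e^{5*t}/2, (3*t^2 + 14*t + 1)*e^{5*t}, t*(3*t + 2)*e^{5*t}/2], [t*(t + 7)*e^{5*t}, 2*t*(-t - 5)*e^{5*t}, (-t^2 - t + 1)*e^{5*t}]]

A has Jordan form J = [[5, 1, 0], [0, 5, 1], [0, 0, 5]] with A = PJP^{-1}, so e^{tA} = P e^{tJ} P^{-1}.

For a Jordan block J_k(λ), e^{tJ_k(λ)} = e^{λt} · (I + tN + t^2 N^2/2! + ... + t^{k-1} N^{k-1}/(k-1)!) where N is the nilpotent superdiagonal part.

Assembling the blocks and conjugating back gives the entries of e^{tA} as shown above.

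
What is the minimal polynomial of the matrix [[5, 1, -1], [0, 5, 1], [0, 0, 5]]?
The characteristic polynomial factors as (x - 5)^3. The minimal polynomial is ∏(x - λ)^{k_λ} where k_λ is the size of the largest Jordan block at λ.

For λ = 5: rank(A - 5I) = 2, and the largest Jordan block has size 3 (the smallest k with rank((A - 5I)^k) = rank((A - 5I)^(k+1))).

So m_A(x) = (x - 5)^3.

m_A(x) = (x - 5)^3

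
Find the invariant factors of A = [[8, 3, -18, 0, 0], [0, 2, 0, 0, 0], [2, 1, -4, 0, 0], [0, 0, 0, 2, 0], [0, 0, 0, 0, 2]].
x - 2, x - 2, x - 2, (x - 2)^2

The Jordan structure of A has elementary divisors (x - 2)^2, (x - 2), (x - 2), (x - 2). Arranging the block sizes at each eigenvalue in decreasing order and taking row products gives the invariant factors.

Invariant factors (smallest first, each dividing the next): x - 2, x - 2, x - 2, (x - 2)^2.

Check: the last factor (x - 2)^2 is the minimal polynomial, and the product (x - 2)^5 is the characteristic polynomial.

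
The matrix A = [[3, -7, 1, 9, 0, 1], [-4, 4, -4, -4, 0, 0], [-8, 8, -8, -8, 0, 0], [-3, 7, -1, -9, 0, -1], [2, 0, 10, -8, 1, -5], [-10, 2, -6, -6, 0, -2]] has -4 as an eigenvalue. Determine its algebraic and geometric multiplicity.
algebraic multiplicity 3, geometric multiplicity 2

The characteristic polynomial is x^2(x - 1)(x + 4)^3, so the factor x + 4 appears with exponent 3: the algebraic multiplicity is 3.

rank(A + 4I) = 4, so the eigenspace has dimension 6 - 4 = 2: the geometric multiplicity is 2.

Since 2 < 3, A is not diagonalizable.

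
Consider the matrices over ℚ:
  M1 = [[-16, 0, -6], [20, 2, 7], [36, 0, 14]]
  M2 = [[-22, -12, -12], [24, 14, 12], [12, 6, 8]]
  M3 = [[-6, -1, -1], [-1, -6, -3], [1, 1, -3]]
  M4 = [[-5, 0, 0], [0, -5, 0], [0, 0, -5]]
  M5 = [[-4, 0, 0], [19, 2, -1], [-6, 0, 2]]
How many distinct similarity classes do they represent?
4 classes: {M1, M5}, {M2}, {M3}, {M4}

Characteristic polynomials: χ_{M1} = (x - 2)^2(x + 4), χ_{M2} = (x - 2)^2(x + 4), χ_{M3} = (x + 5)^3, χ_{M4} = (x + 5)^3, χ_{M5} = (x - 2)^2(x + 4).

{M1, M5}: invariant factors (x - 2)^2(x + 4).

{M2}: invariant factors x - 2, (x - 2)(x + 4).

{M3}: invariant factors (x + 5)^3.

{M4}: invariant factors x + 5, x + 5, x + 5.

Matrices are similar if and only if their invariant-factor lists agree; the partition into similarity classes is {M1, M5}, {M2}, {M3}, {M4}.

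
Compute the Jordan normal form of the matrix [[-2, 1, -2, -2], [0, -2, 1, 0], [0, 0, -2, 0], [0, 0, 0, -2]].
J = [[-2, 1, 0, 0], [0, -2, 1, 0], [0, 0, -2, 0], [0, 0, 0, -2]]

The characteristic polynomial is det(xI - A) = (x + 2)^4, so the eigenvalues are -2 (algebraic multiplicity 4).

For λ = -2: rank(A + 2I) = 2, rank((A + 2I)^2) = 1, rank((A + 2I)^3) = 0. The eigenspace has dimension 4 - 2 = 2, so there are 2 Jordan blocks; the rank sequence gives block sizes [3, 1].

Assembling the blocks gives the Jordan form J above.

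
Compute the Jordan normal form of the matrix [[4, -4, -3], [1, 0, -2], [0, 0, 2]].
J = [[2, 1, 0], [0, 2, 1], [0, 0, 2]]

The characteristic polynomial is det(xI - A) = (x - 2)^3, so the eigenvalues are 2 (algebraic multiplicity 3).

For λ = 2: rank(A - 2I) = 2, rank((A - 2I)^2) = 1, rank((A - 2I)^3) = 0. The eigenspace has dimension 3 - 2 = 1, so there is 1 Jordan block; the rank sequence gives block sizes [3].

Assembling the blocks gives the Jordan form J above.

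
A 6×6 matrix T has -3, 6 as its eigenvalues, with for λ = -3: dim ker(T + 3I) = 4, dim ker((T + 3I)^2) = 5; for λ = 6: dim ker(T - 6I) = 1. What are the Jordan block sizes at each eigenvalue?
λ = -3: successive nullity increments [4, 1] count blocks of size ≥ k; block sizes are [2, 1, 1, 1].
λ = 6: successive nullity increments [1] count blocks of size ≥ k; block sizes are [1].

Jordan blocks: (-3, 2), (-3, 1), (-3, 1), (-3, 1), (6, 1)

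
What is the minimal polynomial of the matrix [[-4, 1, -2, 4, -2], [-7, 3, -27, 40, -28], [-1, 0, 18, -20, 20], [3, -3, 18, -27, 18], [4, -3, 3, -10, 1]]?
m_A(x) = (x - 3)(x + 3)^3

The characteristic polynomial factors as (x - 3)(x + 3)^4. The minimal polynomial is ∏(x - λ)^{k_λ} where k_λ is the size of the largest Jordan block at λ.

For λ = -3: rank(A + 3I) = 3, and the largest Jordan block has size 3 (the smallest k with rank((A + 3I)^k) = rank((A + 3I)^(k+1))).
For λ = 3: rank(A - 3I) = 4, and the largest Jordan block has size 1 (the smallest k with rank((A - 3I)^k) = rank((A - 3I)^(k+1))).

So m_A(x) = (x - 3)(x + 3)^3.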